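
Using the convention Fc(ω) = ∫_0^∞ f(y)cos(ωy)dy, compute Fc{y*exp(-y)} (1 - ω^2)/(ω^2+1)^2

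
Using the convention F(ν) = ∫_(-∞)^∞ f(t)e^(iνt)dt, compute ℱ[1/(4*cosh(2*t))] pi/(8*cosh(pi*ν/4))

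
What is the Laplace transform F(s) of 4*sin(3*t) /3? 4/(s^2 + 9) 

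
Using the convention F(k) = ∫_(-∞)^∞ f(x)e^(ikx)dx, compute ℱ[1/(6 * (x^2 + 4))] pi * exp(-2 * Abs(k))/12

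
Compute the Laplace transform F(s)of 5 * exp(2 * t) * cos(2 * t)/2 5 * (s - 2)/(2 * ((s - 2)^2 + 4))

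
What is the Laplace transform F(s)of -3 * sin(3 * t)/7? -9/(7 * s^2 + 63)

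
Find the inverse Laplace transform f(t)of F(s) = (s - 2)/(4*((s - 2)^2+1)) exp(2*t)*cos(t)/4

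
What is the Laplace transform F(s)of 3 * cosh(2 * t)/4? 3 * s/(4 * (s^2 - 4))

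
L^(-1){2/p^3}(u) u^2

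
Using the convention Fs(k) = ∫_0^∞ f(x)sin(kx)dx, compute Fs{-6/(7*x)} -3*pi/7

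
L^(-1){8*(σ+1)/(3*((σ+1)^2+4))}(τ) 8*exp(-τ)*cos(2*τ)/3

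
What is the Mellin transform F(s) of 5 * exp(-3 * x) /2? 5 * gamma(s) /(2 * 3^s) 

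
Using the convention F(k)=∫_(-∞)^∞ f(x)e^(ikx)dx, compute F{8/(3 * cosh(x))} 8 * pi/(3 * cosh(pi * k/2))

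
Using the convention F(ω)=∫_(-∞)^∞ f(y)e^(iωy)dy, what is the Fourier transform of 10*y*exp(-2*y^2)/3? 5*sqrt(2)*I*sqrt(pi)*ω*exp(-ω^2/8)/12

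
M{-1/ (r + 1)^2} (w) pi * (w - 1)/sin (pi * w)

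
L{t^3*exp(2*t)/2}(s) 3/(s - 2)^4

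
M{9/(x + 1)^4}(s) 3 * gamma(s) * gamma(4 - s)/2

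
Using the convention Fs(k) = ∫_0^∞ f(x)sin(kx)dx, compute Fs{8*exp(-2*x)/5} 8*k/(5*(k^2 + 4))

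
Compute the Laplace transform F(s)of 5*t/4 5/(4*s^2)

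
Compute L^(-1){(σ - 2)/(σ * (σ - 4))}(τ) exp(2 * τ) * cosh(2 * τ)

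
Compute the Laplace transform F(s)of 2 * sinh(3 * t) 6/(s^2-9)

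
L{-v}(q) -1/q^2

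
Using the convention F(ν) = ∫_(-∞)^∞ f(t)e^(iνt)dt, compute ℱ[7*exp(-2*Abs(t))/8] 7/(2*(ν^2 + 4))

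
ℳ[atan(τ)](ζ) -pi*sec(pi*ζ/2)/(2*ζ)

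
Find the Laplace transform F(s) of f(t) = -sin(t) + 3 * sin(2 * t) 6/(s^2 + 4) - 1/(s^2 + 1) 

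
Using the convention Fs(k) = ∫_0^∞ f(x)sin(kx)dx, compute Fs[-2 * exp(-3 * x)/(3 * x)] -2 * atan(k/3)/3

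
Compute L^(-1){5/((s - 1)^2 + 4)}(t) 5 * exp(t) * sin(2 * t)/2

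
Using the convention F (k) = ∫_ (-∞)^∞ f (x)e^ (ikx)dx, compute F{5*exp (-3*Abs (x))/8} 15/ (4*(k^2 + 9))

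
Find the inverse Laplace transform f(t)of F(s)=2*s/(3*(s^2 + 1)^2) t*sin(t)/3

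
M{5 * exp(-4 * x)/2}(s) 5 * gamma(s)/(2 * 2^(2 * s))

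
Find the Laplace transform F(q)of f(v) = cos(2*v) q/(q^2 + 4)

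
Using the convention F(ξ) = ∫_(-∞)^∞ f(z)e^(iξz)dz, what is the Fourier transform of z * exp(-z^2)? I * sqrt(pi) * ξ * exp(-ξ^2/4)/2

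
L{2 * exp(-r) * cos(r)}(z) 2 * (z + 1)/((z + 1)^2 + 1)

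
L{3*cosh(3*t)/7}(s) 3*s/(7*(s^2 - 9))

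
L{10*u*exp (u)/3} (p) 10/ (3*(p - 1)^2)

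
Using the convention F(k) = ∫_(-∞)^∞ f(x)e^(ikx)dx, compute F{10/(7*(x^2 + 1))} 10*pi*exp(-Abs(k))/7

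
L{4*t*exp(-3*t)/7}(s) 4/(7*(s+3)^2)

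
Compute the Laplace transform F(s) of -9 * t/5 -9/(5 * s^2) 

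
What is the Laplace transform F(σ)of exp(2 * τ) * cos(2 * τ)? (σ - 2)/((σ - 2)^2 + 4)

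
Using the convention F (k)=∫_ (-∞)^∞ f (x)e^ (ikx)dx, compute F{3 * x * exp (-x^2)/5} 3 * I * sqrt (pi) * k * exp (-k^2/4)/10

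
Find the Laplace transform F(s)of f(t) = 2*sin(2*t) 4/(s^2 + 4)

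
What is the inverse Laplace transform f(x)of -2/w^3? -x^2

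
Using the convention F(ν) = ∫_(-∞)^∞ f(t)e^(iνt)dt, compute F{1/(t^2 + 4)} pi*exp(-2*Abs(ν))/2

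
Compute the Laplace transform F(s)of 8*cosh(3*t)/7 8*s/(7*(s^2 - 9))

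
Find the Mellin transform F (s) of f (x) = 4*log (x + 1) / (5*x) -4*pi*csc (pi*s) / (5*s - 5) 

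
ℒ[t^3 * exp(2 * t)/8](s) 3/(4 * (s - 2)^4)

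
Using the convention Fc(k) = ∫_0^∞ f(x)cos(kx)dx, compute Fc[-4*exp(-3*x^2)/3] -2*sqrt(3)*sqrt(pi)*exp(-k^2/12)/9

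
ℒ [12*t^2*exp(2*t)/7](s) 24/(7*(s - 2)^3)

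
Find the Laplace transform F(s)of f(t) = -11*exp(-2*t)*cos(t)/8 11*(-s - 2)/(8*((s+2)^2+1))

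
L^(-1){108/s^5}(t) 9 * t^4/2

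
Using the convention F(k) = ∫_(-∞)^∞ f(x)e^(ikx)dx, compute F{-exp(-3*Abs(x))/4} -3/(2*k^2 + 18)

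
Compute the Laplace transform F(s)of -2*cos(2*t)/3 -2*s/(3*s^2 + 12)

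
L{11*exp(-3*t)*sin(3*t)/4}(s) 33/(4*((s + 3)^2 + 9))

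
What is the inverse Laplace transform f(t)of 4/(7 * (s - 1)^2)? 4 * t * exp(t)/7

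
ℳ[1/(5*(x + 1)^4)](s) gamma(s)*gamma(4 - s)/30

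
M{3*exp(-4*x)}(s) 3*gamma(s)/4^s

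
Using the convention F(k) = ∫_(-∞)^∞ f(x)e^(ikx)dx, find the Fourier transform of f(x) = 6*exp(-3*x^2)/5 2*sqrt(3)*sqrt(pi)*exp(-k^2/12)/5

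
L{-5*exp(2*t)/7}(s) -5/(7*s - 14)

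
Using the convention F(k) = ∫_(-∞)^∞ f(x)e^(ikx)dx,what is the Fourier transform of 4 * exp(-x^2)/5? 4 * sqrt(pi) * exp(-k^2/4)/5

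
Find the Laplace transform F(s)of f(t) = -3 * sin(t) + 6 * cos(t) 6 * s/(s^2 + 1) - 3/(s^2 + 1)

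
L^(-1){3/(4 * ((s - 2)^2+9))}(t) exp(2 * t) * sin(3 * t)/4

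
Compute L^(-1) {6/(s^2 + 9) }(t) 2 * sin(3 * t) 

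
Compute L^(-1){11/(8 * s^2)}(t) 11 * t/8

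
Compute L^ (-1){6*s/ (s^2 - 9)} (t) 6*cosh (3*t)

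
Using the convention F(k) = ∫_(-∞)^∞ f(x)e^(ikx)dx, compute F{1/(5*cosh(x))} pi/(5*cosh(pi*k/2))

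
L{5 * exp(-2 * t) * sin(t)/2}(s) 5/(2 * ((s+2)^2+1))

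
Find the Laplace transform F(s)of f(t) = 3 3/s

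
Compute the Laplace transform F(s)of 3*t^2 6/s^3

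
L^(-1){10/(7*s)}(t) 10/7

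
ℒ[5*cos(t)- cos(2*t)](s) 5*s/(s^2 + 1)- s/(s^2 + 4)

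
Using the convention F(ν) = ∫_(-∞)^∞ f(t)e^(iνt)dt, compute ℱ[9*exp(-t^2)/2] 9*sqrt(pi)*exp(-ν^2/4)/2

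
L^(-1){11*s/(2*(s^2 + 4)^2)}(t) 11*t*sin(2*t)/8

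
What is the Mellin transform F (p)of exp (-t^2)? gamma (p/2)/2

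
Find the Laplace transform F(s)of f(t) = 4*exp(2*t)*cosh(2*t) 4*(s - 2)/(s*(s - 4))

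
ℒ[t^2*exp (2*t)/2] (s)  (s - 2)^ (-3)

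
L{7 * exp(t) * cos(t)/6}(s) 7 * (s - 1)/(6 * ((s - 1)^2 + 1))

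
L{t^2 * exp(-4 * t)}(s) 2/(s + 4)^3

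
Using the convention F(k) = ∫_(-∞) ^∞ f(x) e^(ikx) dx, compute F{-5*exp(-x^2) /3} -5*sqrt(pi)*exp(-k^2/4) /3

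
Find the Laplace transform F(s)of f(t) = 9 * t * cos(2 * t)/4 9 * (s^2-4)/(4 * (s^2 + 4)^2)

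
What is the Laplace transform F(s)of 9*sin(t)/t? 9*atan(1/s)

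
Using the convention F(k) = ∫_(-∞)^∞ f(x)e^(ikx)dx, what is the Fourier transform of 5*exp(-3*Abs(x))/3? 10/(k^2+9)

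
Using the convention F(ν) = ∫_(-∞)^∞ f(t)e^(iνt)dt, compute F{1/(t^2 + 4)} pi*exp(-2*Abs(ν))/2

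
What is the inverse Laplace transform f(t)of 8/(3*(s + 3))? 8*exp(-3*t)/3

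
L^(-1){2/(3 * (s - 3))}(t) 2 * exp(3 * t)/3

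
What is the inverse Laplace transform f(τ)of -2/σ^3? -τ^2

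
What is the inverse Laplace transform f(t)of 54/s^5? 9*t^4/4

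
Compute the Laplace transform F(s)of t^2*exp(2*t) 2/(s - 2)^3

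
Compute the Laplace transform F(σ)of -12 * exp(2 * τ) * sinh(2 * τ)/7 -24/(7 * σ * (σ - 4))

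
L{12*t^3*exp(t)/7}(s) 72/(7*(s - 1)^4)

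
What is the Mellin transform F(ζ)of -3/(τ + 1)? -3*pi*csc(pi*ζ)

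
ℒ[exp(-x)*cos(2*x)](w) (w + 1)/((w + 1)^2 + 4)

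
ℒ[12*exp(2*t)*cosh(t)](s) 12*(s - 2)/((s - 2)^2 - 1)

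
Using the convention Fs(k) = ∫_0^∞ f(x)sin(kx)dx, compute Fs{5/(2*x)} 5*pi/4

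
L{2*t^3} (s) 12/s^4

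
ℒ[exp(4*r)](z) 1/(z - 4)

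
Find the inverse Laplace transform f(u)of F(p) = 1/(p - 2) exp(2*u)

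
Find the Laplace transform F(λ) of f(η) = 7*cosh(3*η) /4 7*λ/(4*(λ^2 - 9) ) 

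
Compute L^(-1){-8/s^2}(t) -8 * t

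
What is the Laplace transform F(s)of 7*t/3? 7/(3*s^2)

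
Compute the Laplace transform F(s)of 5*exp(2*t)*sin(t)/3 5/(3*((s - 2)^2 + 1))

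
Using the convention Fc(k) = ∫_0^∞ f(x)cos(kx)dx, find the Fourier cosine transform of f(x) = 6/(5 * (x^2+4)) 3 * pi * exp(-2 * k)/10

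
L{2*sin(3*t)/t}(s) 2*atan(3/s)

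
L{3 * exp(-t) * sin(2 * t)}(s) 6/((s + 1)^2 + 4)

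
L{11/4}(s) 11/(4 * s)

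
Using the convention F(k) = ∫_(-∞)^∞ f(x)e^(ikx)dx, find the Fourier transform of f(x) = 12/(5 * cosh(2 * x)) 6 * pi/(5 * cosh(pi * k/4))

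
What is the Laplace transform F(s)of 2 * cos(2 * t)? 2 * s/(s^2 + 4)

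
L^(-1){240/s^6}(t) 2*t^5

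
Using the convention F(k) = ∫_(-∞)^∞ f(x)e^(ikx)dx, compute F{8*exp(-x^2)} 8*sqrt(pi)*exp(-k^2/4)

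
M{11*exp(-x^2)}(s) 11*gamma(s/2)/2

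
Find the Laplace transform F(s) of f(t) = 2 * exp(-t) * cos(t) 2 * (s+1) /((s+1) ^2+1) 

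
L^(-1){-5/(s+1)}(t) -5 * exp(-t)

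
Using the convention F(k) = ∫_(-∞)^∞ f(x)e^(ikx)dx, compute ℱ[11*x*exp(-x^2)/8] 11*I*sqrt(pi)*k*exp(-k^2/4)/16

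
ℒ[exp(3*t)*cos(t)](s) (s - 3)/((s - 3)^2+1)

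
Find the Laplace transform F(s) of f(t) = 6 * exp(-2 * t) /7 6/(7 * (s + 2) ) 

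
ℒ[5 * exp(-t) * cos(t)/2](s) 5 * (s+1)/(2 * ((s+1)^2+1))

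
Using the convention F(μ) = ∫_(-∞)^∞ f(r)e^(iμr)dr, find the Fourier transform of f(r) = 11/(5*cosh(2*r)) 11*pi/(10*cosh(pi*μ/4))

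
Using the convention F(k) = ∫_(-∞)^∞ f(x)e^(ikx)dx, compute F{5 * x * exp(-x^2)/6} 5 * I * sqrt(pi) * k * exp(-k^2/4)/12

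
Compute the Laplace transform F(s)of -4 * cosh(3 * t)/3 -4 * s/(3 * s^2-27)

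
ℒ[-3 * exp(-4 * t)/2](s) -3/(2 * s+8)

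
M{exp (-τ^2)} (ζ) gamma (ζ/2)/2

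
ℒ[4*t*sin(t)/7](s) 8*s/(7*(s^2 + 1)^2)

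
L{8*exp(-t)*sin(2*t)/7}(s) 16/(7*((s+1)^2+4))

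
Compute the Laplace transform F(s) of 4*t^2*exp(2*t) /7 8/(7*(s - 2) ^3) 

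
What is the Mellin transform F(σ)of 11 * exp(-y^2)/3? 11 * gamma(σ/2)/6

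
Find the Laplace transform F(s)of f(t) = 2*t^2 4/s^3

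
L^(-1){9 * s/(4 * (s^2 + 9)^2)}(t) 3 * t * sin(3 * t)/8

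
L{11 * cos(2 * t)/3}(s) 11 * s/(3 * (s^2 + 4))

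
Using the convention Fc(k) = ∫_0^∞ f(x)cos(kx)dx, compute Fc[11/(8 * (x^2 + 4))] 11 * pi * exp(-2 * k)/32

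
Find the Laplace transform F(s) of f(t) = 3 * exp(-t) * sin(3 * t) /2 9/(2 * ((s + 1) ^2 + 9) ) 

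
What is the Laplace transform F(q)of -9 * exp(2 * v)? -9/(q - 2)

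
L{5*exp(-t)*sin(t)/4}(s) 5/(4*((s + 1)^2 + 1))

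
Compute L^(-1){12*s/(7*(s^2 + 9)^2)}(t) 2*t*sin(3*t)/7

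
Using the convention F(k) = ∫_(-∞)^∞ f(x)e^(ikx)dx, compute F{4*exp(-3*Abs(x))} 24/(k^2+9)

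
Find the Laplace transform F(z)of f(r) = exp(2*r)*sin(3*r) 3/((z - 2)^2 + 9)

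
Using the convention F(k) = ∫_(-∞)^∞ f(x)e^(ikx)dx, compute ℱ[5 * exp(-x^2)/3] 5 * sqrt(pi) * exp(-k^2/4)/3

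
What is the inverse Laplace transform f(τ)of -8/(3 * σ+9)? -8 * exp(-3 * τ)/3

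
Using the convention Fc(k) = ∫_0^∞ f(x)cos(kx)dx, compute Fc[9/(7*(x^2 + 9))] 3*pi*exp(-3*k)/14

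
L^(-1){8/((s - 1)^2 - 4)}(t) 4*exp(t)*sinh(2*t)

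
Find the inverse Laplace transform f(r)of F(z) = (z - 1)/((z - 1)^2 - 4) exp(r)*cosh(2*r)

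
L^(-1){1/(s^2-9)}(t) sinh(3*t)/3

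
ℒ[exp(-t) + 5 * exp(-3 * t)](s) 5/(s + 3) + 1/(s + 1)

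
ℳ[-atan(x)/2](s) pi * sec(pi * s/2)/(4 * s)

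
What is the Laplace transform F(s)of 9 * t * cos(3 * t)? 9 * (s^2 - 9)/(s^2+9)^2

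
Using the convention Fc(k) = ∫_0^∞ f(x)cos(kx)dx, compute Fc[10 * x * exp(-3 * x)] 10 * (9 - k^2)/(k^2 + 9)^2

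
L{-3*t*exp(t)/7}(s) -3/(7*(s - 1)^2)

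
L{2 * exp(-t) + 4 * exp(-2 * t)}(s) 4/(s + 2) + 2/(s + 1)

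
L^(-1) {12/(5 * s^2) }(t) 12 * t/5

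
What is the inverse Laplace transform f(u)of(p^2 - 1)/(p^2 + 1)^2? u*cos(u)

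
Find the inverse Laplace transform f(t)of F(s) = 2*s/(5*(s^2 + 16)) 2*cos(4*t)/5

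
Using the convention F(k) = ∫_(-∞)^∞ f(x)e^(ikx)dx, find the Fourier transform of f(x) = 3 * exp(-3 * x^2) sqrt(3) * sqrt(pi) * exp(-k^2/12)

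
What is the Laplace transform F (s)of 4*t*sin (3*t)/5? 24*s/ (5*(s^2 + 9)^2)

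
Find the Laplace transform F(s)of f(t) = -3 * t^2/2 -3/s^3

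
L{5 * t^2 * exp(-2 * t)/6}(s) 5/(3 * (s + 2)^3)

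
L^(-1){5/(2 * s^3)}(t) 5 * t^2/4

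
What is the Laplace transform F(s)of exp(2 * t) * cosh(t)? (s - 2)/((s - 2)^2 - 1)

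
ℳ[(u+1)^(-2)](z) (-pi*z+pi)/sin(pi*z)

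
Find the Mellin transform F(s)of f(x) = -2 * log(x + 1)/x 2 * pi * csc(pi * s)/(s - 1)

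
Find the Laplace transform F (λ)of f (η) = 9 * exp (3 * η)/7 9/ (7 * (λ - 3))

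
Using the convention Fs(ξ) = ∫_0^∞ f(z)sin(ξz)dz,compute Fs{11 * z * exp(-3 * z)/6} 11 * ξ/(ξ^2+9)^2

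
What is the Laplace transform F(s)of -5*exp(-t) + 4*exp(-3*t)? 4/(s + 3) - 5/(s + 1)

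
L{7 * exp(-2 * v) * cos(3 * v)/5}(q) 7 * (q+2)/(5 * ((q+2)^2+9))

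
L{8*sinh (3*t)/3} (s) 8/ (s^2 - 9)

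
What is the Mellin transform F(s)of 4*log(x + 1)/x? -4*pi*csc(pi*s)/(s - 1)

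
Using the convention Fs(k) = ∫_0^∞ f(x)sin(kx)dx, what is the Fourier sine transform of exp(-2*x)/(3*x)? atan(k/2)/3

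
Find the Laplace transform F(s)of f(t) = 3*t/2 3/(2*s^2)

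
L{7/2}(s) 7/(2*s)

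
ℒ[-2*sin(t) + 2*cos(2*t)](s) 2*s/(s^2 + 4) - 2/(s^2 + 1)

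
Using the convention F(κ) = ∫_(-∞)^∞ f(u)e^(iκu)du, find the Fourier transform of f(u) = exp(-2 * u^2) sqrt(2) * sqrt(pi) * exp(-κ^2/8)/2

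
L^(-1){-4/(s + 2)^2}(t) -4 * t * exp(-2 * t)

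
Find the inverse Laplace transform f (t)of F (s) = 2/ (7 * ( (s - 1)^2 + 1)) 2 * exp (t) * sin (t)/7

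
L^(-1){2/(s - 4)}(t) 2*exp(4*t)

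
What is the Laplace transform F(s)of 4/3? 4/(3*s)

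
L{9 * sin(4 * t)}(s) 36/(s^2+16)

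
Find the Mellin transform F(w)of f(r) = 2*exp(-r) 2*gamma(w)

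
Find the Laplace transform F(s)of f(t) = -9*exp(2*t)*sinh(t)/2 -9/(2*(s - 2)^2 - 2)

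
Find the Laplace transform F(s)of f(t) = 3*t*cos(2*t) 3*(s^2 - 4)/(s^2 + 4)^2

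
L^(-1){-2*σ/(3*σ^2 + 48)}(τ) -2*cos(4*τ)/3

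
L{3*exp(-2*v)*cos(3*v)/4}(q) 3*(q + 2)/(4*((q + 2)^2 + 9))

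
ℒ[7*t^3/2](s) 21/s^4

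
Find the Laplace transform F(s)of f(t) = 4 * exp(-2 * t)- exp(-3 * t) 4/(s+2) - 1/(s+3)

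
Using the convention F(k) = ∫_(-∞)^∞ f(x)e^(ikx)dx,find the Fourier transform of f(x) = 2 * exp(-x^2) 2 * sqrt(pi) * exp(-k^2/4)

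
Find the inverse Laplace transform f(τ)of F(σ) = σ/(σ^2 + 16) cos(4*τ)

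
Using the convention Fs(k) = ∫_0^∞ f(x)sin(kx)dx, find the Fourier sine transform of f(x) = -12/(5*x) -6*pi/5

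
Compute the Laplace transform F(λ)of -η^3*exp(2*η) -6/(λ - 2)^4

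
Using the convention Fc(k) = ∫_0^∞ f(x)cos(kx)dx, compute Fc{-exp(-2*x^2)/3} -sqrt(2)*sqrt(pi)*exp(-k^2/8)/12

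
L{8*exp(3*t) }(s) 8/(s - 3) 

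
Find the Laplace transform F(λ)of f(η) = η λ^(-2)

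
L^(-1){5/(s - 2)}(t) 5 * exp(2 * t)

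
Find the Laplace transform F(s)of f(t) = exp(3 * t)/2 1/(2 * (s - 3))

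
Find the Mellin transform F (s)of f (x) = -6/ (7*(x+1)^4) pi*(s - 3)*(s - 2)*(s - 1)/ (7*sin (pi*s))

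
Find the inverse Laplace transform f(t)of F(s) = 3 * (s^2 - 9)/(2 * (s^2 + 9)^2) 3 * t * cos(3 * t)/2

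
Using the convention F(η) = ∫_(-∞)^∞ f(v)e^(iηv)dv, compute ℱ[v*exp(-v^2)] I*sqrt(pi)*η*exp(-η^2/4)/2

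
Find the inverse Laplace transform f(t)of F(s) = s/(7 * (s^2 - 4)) cosh(2 * t)/7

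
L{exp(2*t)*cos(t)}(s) (s - 2)/((s - 2)^2 + 1)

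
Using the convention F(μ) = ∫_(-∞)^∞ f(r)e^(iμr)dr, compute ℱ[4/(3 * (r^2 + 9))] 4 * pi * exp(-3 * Abs(μ))/9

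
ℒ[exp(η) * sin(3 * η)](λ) 3/((λ - 1)^2 + 9)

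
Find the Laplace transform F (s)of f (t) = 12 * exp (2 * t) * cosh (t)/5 12 * (s - 2)/ (5 * ( (s - 2)^2 - 1))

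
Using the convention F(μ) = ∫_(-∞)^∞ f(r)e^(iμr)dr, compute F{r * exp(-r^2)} I * sqrt(pi) * μ * exp(-μ^2/4)/2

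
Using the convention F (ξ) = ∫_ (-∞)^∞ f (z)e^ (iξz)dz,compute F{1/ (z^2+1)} pi * exp (-Abs (ξ))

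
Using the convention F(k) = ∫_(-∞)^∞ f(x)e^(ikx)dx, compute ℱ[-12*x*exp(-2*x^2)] -3*sqrt(2)*I*sqrt(pi)*k*exp(-k^2/8)/2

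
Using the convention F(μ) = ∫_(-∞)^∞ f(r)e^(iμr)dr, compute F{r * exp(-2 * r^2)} sqrt(2) * I * sqrt(pi) * μ * exp(-μ^2/8)/8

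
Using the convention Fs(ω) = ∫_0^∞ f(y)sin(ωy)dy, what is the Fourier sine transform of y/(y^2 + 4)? pi*exp(-2*ω)/2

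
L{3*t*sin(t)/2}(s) 3*s/(s^2 + 1)^2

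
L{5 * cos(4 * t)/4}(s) 5 * s/(4 * (s^2 + 16))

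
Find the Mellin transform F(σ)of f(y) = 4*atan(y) -2*pi*sec(pi*σ/2)/σ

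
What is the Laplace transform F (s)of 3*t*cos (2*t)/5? 3*(s^2 - 4)/ (5*(s^2+4)^2)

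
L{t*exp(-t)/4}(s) 1/(4*(s+1)^2)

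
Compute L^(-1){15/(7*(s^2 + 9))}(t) 5*sin(3*t)/7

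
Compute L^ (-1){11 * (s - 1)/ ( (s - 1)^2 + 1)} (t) 11 * exp (t) * cos (t)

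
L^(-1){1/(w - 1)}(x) exp(x)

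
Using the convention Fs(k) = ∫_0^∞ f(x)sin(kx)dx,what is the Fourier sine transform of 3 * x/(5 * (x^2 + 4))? 3 * pi * exp(-2 * k)/10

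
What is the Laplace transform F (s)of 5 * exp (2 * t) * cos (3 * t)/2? 5 * (s - 2)/ (2 * ( (s - 2)^2 + 9))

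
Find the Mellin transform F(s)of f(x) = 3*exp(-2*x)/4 3*gamma(s)/(4*2^s)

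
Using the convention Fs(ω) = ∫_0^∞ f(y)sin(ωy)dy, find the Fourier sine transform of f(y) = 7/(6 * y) 7 * pi/12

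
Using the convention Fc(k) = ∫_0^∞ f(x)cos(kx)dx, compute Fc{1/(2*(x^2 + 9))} pi*exp(-3*k)/12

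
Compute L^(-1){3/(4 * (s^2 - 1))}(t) 3 * sinh(t)/4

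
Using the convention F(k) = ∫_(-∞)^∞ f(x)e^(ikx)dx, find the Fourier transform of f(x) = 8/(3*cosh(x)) 8*pi/(3*cosh(pi*k/2))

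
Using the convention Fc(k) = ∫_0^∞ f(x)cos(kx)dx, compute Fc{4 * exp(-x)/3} 4/(3 * (k^2+1))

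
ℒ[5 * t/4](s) 5/(4 * s^2)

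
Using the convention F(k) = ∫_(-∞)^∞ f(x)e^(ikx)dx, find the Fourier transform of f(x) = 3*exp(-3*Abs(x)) 18/(k^2+9)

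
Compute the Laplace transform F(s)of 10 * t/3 10/(3 * s^2)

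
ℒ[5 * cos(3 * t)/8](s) 5 * s/(8 * (s^2 + 9))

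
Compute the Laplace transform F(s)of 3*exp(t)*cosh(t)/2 3*(s - 1)/(2*s*(s - 2))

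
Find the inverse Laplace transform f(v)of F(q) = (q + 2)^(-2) v * exp(-2 * v)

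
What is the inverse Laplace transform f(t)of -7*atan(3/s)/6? -7*sin(3*t)/(6*t)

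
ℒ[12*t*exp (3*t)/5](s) 12/ (5*(s - 3)^2)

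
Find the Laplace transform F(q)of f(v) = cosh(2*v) q/(q^2 - 4)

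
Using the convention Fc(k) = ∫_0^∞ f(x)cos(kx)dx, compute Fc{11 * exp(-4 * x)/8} 11/(2 * (k^2 + 16))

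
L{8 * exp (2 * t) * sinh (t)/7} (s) 8/ (7 * ( (s - 2)^2 - 1))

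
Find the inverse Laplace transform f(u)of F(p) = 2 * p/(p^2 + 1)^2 u * sin(u)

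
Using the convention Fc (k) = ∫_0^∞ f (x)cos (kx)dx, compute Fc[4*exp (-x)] 4/ (k^2+1)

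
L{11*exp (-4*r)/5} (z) 11/ (5*(z + 4))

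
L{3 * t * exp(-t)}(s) 3/(s + 1)^2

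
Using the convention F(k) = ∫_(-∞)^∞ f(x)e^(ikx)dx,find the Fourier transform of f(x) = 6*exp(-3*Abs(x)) 36/(k^2 + 9)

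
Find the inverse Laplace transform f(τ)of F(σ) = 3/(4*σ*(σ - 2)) 3*exp(τ)*sinh(τ)/4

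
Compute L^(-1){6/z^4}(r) r^3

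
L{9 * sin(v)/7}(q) 9/(7 * (q^2+1))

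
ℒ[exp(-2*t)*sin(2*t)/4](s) 1/(2*((s + 2)^2 + 4))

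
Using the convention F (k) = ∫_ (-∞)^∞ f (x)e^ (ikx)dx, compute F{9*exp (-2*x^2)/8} 9*sqrt (2)*sqrt (pi)*exp (-k^2/8)/16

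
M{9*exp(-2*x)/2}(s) 9*gamma(s)/(2*2^s)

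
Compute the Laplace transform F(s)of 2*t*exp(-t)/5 2/(5*(s + 1)^2)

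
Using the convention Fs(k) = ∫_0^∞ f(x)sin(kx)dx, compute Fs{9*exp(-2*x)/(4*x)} 9*atan(k/2)/4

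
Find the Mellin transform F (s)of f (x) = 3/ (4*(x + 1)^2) -3*pi*(s - 1)/ (4*sin (pi*s))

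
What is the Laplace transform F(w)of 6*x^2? 12/w^3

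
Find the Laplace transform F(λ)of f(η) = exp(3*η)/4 1/(4*(λ - 3))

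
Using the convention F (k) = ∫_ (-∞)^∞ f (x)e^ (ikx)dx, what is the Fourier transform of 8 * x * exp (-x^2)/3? 4 * I * sqrt (pi) * k * exp (-k^2/4)/3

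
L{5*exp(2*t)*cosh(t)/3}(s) 5*(s - 2)/(3*((s - 2)^2 - 1))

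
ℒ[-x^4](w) -24/w^5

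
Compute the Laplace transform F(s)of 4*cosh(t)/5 4*s/(5*(s^2-1))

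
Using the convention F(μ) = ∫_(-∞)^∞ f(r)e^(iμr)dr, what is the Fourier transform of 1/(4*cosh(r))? pi/(4*cosh(pi*μ/2))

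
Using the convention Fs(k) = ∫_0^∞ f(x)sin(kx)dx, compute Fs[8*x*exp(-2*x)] 32*k/(k^2 + 4)^2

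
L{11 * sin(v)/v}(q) 11 * atan(1/q)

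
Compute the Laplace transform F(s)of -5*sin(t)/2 -5/(2*s^2 + 2)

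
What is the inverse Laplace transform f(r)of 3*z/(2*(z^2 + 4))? 3*cos(2*r)/2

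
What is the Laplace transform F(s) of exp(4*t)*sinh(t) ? 1/((s - 4) ^2 - 1) 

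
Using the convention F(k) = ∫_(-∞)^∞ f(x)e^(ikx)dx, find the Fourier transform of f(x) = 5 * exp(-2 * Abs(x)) 20/(k^2 + 4)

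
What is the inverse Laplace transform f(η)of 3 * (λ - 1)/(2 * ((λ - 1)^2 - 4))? 3 * exp(η) * cosh(2 * η)/2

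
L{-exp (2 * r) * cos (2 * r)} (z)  (2 - z)/ ( (z - 2)^2 + 4)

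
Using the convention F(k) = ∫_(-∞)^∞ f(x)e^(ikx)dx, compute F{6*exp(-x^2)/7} 6*sqrt(pi)*exp(-k^2/4)/7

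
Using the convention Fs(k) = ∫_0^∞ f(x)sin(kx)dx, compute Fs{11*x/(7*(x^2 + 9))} 11*pi*exp(-3*k)/14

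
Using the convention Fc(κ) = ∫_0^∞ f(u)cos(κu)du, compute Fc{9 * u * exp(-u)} 9 * (1 - κ^2)/(κ^2 + 1)^2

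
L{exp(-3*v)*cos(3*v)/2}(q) (q + 3)/(2*((q + 3)^2 + 9))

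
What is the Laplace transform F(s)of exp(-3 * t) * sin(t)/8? 1/(8 * ((s+3)^2+1))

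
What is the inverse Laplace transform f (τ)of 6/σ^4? τ^3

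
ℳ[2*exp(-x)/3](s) 2*gamma(s)/3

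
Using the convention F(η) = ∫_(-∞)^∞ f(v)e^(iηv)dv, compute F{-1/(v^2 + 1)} -pi * exp(-Abs(η))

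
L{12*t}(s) 12/s^2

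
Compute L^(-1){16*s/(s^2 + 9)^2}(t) 8*t*sin(3*t)/3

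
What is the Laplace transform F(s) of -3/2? -3/(2 * s) 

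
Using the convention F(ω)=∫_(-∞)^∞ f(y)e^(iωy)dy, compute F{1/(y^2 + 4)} pi * exp(-2 * Abs(ω))/2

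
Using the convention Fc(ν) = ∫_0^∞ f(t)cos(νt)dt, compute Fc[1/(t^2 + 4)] pi * exp(-2 * ν)/4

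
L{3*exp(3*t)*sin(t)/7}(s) 3/(7*((s - 3)^2+1))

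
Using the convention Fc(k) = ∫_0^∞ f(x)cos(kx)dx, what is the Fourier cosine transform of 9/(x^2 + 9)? 3 * pi * exp(-3 * k)/2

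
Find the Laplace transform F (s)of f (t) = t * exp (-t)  (s + 1)^ (-2)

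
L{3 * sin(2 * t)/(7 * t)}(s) 3 * atan(2/s)/7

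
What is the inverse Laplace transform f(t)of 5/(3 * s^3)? 5 * t^2/6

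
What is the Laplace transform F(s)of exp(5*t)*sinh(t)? 1/((s - 5)^2 - 1)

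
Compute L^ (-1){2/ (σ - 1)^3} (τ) τ^2*exp (τ)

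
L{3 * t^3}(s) 18/s^4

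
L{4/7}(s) 4/(7*s)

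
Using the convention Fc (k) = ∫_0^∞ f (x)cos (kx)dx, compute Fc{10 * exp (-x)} 10/ (k^2 + 1)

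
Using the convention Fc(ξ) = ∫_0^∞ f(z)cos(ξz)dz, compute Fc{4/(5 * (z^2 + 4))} pi * exp(-2 * ξ)/5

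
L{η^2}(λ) 2/λ^3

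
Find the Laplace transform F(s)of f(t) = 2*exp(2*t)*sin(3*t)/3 2/((s - 2)^2 + 9)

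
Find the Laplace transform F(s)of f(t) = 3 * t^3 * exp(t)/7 18/(7 * (s - 1)^4)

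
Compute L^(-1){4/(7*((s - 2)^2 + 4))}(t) 2*exp(2*t)*sin(2*t)/7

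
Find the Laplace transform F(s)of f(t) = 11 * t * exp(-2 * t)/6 11/(6 * (s+2)^2)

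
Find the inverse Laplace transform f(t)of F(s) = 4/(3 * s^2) 4 * t/3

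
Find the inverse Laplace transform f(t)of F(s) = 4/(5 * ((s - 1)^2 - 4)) 2 * exp(t) * sinh(2 * t)/5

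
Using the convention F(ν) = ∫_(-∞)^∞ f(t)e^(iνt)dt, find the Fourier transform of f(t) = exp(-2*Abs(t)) 4/(ν^2 + 4)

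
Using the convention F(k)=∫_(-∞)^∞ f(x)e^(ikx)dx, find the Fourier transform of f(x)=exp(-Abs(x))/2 1/(k^2 + 1)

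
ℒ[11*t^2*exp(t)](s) 22/(s - 1)^3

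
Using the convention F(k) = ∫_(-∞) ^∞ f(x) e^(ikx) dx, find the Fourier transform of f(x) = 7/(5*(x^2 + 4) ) 7*pi*exp(-2*Abs(k) ) /10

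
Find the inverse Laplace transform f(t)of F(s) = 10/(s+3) 10*exp(-3*t)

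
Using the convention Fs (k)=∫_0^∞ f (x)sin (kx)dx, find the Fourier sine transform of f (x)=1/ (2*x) pi/4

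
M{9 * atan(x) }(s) -9 * pi * sec(pi * s/2) /(2 * s) 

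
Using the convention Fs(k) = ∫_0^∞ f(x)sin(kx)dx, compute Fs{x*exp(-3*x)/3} 2*k/(k^2 + 9)^2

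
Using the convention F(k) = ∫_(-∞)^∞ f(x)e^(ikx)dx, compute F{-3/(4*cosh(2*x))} -3*pi/(8*cosh(pi*k/4))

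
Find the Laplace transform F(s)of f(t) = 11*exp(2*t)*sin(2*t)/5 22/(5*((s - 2)^2 + 4))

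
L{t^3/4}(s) 3/(2 * s^4)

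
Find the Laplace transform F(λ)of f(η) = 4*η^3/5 24/(5*λ^4)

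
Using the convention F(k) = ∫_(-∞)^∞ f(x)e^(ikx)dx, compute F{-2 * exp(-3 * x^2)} -2 * sqrt(3) * sqrt(pi) * exp(-k^2/12)/3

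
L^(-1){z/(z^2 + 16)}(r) cos(4*r)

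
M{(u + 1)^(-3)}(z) pi * (z - 2) * (z - 1)/(2 * sin(pi * z))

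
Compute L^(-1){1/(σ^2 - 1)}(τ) sinh(τ)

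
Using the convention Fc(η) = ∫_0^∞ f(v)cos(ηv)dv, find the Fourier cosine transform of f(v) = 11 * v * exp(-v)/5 11 * (1 - η^2)/(5 * (η^2 + 1)^2)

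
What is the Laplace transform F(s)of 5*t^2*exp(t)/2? 5/(s - 1)^3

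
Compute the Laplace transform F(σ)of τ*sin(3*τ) 6*σ/(σ^2 + 9)^2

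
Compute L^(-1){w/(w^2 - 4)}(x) cosh(2 * x)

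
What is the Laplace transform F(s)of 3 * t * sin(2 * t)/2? 6 * s/(s^2 + 4)^2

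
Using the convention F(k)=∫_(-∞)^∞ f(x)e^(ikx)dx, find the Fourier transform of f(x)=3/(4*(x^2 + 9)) pi*exp(-3*Abs(k))/4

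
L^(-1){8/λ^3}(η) 4 * η^2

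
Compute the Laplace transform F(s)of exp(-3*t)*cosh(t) (s + 3)/((s + 3)^2 - 1)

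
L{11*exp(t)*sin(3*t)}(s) 33/((s - 1)^2+9)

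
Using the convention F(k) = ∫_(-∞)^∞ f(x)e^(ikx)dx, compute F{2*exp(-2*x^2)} sqrt(2)*sqrt(pi)*exp(-k^2/8)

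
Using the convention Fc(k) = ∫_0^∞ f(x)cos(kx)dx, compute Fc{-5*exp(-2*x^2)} -5*sqrt(2)*sqrt(pi)*exp(-k^2/8)/4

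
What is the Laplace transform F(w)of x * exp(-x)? (w + 1)^(-2)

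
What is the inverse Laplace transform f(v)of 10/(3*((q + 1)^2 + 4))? 5*exp(-v)*sin(2*v)/3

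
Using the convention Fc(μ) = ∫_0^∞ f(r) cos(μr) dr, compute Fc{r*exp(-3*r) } (9 - μ^2) /(μ^2 + 9) ^2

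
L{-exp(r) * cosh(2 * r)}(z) (1 - z)/((z - 1)^2 - 4)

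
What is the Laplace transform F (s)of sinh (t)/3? 1/ (3 * (s^2 - 1))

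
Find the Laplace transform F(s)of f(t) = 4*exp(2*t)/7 4/(7*(s - 2))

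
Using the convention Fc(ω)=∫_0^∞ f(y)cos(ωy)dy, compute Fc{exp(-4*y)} 4/(ω^2 + 16)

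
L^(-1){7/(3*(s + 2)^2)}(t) 7*t*exp(-2*t)/3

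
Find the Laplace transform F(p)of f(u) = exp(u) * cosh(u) (p - 1)/(p * (p - 2))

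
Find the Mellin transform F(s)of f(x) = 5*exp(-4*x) 5*gamma(s)/4^s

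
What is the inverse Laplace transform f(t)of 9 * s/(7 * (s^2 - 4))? 9 * cosh(2 * t)/7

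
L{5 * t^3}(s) 30/s^4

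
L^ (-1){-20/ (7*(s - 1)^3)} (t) -10*t^2*exp (t)/7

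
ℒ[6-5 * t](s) 6/s - 5/s^2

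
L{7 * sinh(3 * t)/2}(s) 21/(2 * (s^2 - 9))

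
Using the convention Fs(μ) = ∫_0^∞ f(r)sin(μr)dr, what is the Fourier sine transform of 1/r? pi/2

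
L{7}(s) 7/s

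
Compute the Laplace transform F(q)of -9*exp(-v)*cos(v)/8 9*(-q - 1)/(8*((q + 1)^2 + 1))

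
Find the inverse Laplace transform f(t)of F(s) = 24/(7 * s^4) 4 * t^3/7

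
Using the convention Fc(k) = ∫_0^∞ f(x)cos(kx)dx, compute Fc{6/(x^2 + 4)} 3 * pi * exp(-2 * k)/2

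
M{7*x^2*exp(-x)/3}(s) 7*gamma(s + 2)/3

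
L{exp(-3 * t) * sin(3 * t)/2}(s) 3/(2 * ((s + 3)^2 + 9))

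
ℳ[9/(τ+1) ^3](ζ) 9*pi*(ζ - 2)*(ζ - 1) /(2*sin(pi*ζ) ) 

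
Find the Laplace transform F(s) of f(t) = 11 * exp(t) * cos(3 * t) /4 11 * (s - 1) /(4 * ((s - 1) ^2 + 9) ) 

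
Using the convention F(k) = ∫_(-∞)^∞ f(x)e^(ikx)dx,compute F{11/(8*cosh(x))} 11*pi/(8*cosh(pi*k/2))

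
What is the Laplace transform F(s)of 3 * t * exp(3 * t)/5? 3/(5 * (s - 3)^2)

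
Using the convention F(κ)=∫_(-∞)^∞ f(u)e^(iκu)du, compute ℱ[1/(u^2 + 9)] pi * exp(-3 * Abs(κ))/3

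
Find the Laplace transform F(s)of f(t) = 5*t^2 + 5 5/s + 10/s^3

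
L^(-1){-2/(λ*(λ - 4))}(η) -exp(2*η)*sinh(2*η)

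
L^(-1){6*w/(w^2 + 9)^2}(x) x*sin(3*x)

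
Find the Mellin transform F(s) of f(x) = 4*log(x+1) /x -4*pi*csc(pi*s) /(s - 1) 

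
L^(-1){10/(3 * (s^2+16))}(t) 5 * sin(4 * t)/6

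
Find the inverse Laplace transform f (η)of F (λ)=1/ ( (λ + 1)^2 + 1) exp (-η) * sin (η)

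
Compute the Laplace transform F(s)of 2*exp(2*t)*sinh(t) 2/((s - 2)^2 - 1)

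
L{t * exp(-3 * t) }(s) (s + 3) ^(-2) 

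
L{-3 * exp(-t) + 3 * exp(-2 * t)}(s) 3/(s + 2) - 3/(s + 1)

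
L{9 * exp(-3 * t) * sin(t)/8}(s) 9/(8 * ((s + 3)^2 + 1))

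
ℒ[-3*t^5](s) -360/s^6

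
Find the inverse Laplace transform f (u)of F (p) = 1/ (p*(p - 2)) exp (u)*sinh (u)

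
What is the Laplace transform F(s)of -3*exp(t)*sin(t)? -3/((s - 1)^2 + 1)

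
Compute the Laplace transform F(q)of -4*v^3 -24/q^4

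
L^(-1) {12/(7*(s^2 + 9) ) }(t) 4*sin(3*t) /7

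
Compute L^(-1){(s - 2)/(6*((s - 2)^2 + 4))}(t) exp(2*t)*cos(2*t)/6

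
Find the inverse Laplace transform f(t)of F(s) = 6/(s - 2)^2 6 * t * exp(2 * t)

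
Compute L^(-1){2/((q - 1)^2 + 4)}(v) exp(v)*sin(2*v)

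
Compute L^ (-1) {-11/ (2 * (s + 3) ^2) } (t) -11 * t * exp (-3 * t) /2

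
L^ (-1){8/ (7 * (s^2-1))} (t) 8 * sinh (t)/7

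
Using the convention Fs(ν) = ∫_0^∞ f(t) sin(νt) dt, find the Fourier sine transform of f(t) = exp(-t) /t atan(ν) 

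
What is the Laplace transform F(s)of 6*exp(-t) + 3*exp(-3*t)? 6/(s + 1) + 3/(s + 3)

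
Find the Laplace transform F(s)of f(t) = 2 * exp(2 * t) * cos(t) 2 * (s - 2)/((s - 2)^2 + 1)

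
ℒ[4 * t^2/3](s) 8/(3 * s^3)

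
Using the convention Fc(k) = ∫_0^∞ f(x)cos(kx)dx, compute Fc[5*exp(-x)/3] 5/(3*(k^2 + 1))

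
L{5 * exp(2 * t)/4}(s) 5/(4 * (s - 2))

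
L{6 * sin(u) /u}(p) 6 * atan(1/p) 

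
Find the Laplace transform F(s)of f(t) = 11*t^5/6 220/s^6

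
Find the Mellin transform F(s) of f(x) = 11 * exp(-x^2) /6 11 * gamma(s/2) /12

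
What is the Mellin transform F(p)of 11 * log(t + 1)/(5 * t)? -11 * pi * csc(pi * p)/(5 * p - 5)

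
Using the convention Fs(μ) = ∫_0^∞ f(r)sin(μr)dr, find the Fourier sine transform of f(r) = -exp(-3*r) -μ/(μ^2 + 9)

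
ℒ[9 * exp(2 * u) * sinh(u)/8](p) 9/(8 * ((p - 2)^2 - 1))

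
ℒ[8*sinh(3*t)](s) 24/(s^2 - 9)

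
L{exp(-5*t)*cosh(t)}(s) (s + 5)/((s + 5)^2 - 1)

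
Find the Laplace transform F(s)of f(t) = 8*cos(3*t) 8*s/(s^2 + 9)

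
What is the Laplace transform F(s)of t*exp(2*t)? (s - 2)^(-2)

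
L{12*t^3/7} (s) 72/ (7*s^4)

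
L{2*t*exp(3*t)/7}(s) 2/(7*(s - 3)^2)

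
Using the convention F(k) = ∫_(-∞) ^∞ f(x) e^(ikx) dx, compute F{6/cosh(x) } 6*pi/cosh(pi*k/2) 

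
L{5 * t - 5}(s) 5/s^2 - 5/s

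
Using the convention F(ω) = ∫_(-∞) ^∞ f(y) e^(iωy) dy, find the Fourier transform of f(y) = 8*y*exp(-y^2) 4*I*sqrt(pi)*ω*exp(-ω^2/4) 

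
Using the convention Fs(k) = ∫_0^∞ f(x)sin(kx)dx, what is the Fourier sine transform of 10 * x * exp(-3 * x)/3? 20 * k/(k^2+9)^2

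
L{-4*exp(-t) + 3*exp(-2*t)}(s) 3/(s + 2) - 4/(s + 1)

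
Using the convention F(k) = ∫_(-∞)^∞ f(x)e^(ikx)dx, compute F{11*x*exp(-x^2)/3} 11*I*sqrt(pi)*k*exp(-k^2/4)/6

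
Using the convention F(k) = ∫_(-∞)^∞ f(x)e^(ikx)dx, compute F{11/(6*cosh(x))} 11*pi/(6*cosh(pi*k/2))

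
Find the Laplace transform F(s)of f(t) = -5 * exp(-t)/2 -5/(2 * s+2)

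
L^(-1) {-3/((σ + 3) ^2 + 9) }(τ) -exp(-3 * τ) * sin(3 * τ) 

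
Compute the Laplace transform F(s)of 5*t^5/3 200/s^6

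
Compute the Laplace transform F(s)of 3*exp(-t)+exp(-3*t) 1/(s+3)+3/(s+1)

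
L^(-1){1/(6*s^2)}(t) t/6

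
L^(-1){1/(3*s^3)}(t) t^2/6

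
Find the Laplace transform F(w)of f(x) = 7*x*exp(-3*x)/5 7/(5*(w + 3)^2)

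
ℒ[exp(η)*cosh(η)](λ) (λ - 1)/(λ*(λ - 2))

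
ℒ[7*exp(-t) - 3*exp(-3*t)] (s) 7/(s + 1) - 3/(s + 3)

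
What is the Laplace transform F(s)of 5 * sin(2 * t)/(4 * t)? 5 * atan(2/s)/4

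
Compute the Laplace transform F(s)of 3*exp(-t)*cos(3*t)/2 3*(s + 1)/(2*((s + 1)^2 + 9))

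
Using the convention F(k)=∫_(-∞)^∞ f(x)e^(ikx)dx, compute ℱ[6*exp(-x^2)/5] 6*sqrt(pi)*exp(-k^2/4)/5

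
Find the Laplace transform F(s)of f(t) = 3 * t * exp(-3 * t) 3/(s+3)^2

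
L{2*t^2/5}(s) 4/(5*s^3)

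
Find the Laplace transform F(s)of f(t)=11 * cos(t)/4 11 * s/(4 * (s^2 + 1))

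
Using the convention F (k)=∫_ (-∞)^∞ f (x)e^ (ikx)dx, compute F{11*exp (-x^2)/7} 11*sqrt (pi)*exp (-k^2/4)/7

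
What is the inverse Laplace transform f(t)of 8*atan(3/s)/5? 8*sin(3*t)/(5*t)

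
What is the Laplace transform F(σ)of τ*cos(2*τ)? (σ^2 - 4)/(σ^2 + 4)^2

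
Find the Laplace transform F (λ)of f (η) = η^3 6/λ^4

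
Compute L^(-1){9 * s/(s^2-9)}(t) 9 * cosh(3 * t)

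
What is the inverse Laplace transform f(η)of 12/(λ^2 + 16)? 3*sin(4*η)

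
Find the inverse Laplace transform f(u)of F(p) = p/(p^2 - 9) cosh(3*u)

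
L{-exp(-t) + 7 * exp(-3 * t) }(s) 7/(s + 3) - 1/(s + 1) 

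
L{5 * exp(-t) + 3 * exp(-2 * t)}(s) 5/(s + 1) + 3/(s + 2)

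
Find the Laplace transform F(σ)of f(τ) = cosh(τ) σ/(σ^2 - 1)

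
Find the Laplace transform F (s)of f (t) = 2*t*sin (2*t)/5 8*s/ (5*(s^2 + 4)^2)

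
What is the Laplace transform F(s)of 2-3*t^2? 2/s - 6/s^3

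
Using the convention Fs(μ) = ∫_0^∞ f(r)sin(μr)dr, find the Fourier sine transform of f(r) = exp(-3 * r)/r atan(μ/3)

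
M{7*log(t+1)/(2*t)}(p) -7*pi*csc(pi*p)/(2*p - 2)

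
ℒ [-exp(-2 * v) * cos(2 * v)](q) (-q - 2)/((q+2)^2+4)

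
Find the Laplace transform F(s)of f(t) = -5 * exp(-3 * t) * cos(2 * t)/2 5 * (-s - 3)/(2 * ((s + 3)^2 + 4))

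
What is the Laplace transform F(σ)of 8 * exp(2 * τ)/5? 8/(5 * (σ - 2))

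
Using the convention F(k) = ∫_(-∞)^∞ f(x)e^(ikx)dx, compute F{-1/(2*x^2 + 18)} -pi*exp(-3*Abs(k))/6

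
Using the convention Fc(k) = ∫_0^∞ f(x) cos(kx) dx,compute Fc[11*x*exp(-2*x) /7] 11*(4 - k^2) /(7*(k^2 + 4) ^2) 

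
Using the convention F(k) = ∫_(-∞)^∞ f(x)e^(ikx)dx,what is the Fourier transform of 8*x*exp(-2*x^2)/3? sqrt(2)*I*sqrt(pi)*k*exp(-k^2/8)/3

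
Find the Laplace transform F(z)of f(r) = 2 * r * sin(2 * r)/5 8 * z/(5 * (z^2 + 4)^2)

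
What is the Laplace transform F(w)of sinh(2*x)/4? 1/(2*(w^2 - 4))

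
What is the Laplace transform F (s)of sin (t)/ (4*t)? atan (1/s)/4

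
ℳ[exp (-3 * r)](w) gamma (w)/3^w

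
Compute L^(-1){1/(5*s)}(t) 1/5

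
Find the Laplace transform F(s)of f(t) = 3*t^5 360/s^6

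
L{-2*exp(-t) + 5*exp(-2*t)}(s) 5/(s + 2)-2/(s + 1)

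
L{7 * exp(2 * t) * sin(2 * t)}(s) 14/((s - 2)^2 + 4)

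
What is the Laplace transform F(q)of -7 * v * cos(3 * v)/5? 7 * (9 - q^2)/(5 * (q^2+9)^2)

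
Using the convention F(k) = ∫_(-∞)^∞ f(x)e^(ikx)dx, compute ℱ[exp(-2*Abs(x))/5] 4/(5*(k^2 + 4))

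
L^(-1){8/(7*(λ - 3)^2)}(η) 8*η*exp(3*η)/7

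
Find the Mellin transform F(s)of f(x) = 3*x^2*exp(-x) 3*gamma(s + 2)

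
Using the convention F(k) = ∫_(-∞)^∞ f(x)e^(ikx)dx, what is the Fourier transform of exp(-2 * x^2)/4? sqrt(2) * sqrt(pi) * exp(-k^2/8)/8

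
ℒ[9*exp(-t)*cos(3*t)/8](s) 9*(s + 1)/(8*((s + 1)^2 + 9))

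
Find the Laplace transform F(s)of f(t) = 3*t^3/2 9/s^4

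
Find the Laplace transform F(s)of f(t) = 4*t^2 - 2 8/s^3 - 2/s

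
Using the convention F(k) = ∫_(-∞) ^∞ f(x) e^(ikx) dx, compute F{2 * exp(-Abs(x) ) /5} 4/(5 * (k^2 + 1) ) 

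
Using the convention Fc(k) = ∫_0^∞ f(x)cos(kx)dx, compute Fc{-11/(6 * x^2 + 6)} -11 * pi * exp(-k)/12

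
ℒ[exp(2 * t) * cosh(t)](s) (s - 2) /((s - 2) ^2-1) 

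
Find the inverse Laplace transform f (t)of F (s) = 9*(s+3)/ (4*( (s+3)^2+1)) 9*exp (-3*t)*cos (t)/4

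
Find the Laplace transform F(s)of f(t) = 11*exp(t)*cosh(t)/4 11*(s - 1)/(4*s*(s - 2))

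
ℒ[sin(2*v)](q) 2/(q^2 + 4)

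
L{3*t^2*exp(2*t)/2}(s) 3/(s - 2)^3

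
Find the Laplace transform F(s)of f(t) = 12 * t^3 72/s^4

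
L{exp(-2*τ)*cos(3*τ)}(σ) (σ + 2)/((σ + 2)^2 + 9)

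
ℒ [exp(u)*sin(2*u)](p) 2/((p - 1)^2 + 4)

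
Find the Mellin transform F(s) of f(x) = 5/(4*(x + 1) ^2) -5*pi*(s - 1) /(4*sin(pi*s) ) 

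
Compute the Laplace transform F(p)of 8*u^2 16/p^3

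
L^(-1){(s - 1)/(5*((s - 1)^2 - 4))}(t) exp(t)*cosh(2*t)/5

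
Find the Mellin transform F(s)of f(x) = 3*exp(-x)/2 3*gamma(s)/2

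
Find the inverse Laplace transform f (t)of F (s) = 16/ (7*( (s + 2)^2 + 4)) 8*exp (-2*t)*sin (2*t)/7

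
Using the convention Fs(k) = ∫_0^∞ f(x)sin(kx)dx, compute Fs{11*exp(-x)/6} 11*k/(6*(k^2 + 1))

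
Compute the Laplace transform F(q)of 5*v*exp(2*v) 5/(q - 2)^2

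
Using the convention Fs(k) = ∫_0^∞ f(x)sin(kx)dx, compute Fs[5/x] 5 * pi/2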